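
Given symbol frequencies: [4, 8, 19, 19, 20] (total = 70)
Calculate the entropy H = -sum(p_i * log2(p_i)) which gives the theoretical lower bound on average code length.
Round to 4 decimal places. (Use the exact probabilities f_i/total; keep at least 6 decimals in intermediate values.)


Per-symbol terms -p_i * log2(p_i) with p_i = f_i/70:
  p = 4/70 = 0.057143: log2(p) = -4.129283, -p*log2(p) = 0.235959
  p = 8/70 = 0.114286: log2(p) = -3.129283, -p*log2(p) = 0.357632
  p = 19/70 = 0.271429: log2(p) = -1.881356, -p*log2(p) = 0.510654
  p = 19/70 = 0.271429: log2(p) = -1.881356, -p*log2(p) = 0.510654
  p = 20/70 = 0.285714: log2(p) = -1.807355, -p*log2(p) = 0.516387
H = 0.235959 + 0.357632 + 0.510654 + 0.510654 + 0.516387 = 2.131286

H = 2.1313 bits/symbol


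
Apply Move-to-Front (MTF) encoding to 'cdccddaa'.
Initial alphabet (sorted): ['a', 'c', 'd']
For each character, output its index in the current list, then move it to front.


MTF encoding:
'c': index 1 in ['a', 'c', 'd'] -> ['c', 'a', 'd']
'd': index 2 in ['c', 'a', 'd'] -> ['d', 'c', 'a']
'c': index 1 in ['d', 'c', 'a'] -> ['c', 'd', 'a']
'c': index 0 in ['c', 'd', 'a'] -> ['c', 'd', 'a']
'd': index 1 in ['c', 'd', 'a'] -> ['d', 'c', 'a']
'd': index 0 in ['d', 'c', 'a'] -> ['d', 'c', 'a']
'a': index 2 in ['d', 'c', 'a'] -> ['a', 'd', 'c']
'a': index 0 in ['a', 'd', 'c'] -> ['a', 'd', 'c']


Output: [1, 2, 1, 0, 1, 0, 2, 0]


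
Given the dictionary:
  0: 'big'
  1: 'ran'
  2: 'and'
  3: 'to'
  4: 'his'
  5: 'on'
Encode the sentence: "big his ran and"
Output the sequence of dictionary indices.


Look up each word in the dictionary:
  'big' -> 0
  'his' -> 4
  'ran' -> 1
  'and' -> 2

Encoded: [0, 4, 1, 2]


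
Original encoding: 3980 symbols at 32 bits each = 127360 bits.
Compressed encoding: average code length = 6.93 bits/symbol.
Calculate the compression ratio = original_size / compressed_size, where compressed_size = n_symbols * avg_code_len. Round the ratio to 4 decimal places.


original_size = n_symbols * orig_bits = 3980 * 32 = 127360 bits
compressed_size = n_symbols * avg_code_len = 3980 * 6.93 = 27581.4 bits
ratio = original_size / compressed_size = 127360 / 27581.4 = 4.6176

Compression ratio = 4.6176


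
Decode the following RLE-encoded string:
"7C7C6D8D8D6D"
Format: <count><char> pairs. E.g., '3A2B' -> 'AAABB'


Expanding each <count><char> pair:
  7C -> 'CCCCCCC'
  7C -> 'CCCCCCC'
  6D -> 'DDDDDD'
  8D -> 'DDDDDDDD'
  8D -> 'DDDDDDDD'
  6D -> 'DDDDDD'

Decoded = CCCCCCCCCCCCCCDDDDDDDDDDDDDDDDDDDDDDDDDDDD


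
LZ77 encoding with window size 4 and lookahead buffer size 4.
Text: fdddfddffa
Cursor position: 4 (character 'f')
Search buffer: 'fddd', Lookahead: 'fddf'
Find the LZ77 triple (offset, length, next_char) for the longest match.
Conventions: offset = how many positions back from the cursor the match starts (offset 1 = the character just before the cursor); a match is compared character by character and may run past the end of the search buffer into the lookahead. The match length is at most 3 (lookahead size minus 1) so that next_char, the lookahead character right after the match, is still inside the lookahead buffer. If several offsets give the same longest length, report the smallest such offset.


Try each offset into the search buffer:
  offset=1 (pos 3, char 'd'): match length 0
  offset=2 (pos 2, char 'd'): match length 0
  offset=3 (pos 1, char 'd'): match length 0
  offset=4 (pos 0, char 'f'): match length 3
Longest match has length 3 at offset 4.
next_char = character at position 4 + 3 = 7 -> 'f'

Best match: offset=4, length=3 (matching 'fdd' starting at position 0)
LZ77 triple: (4, 3, 'f')


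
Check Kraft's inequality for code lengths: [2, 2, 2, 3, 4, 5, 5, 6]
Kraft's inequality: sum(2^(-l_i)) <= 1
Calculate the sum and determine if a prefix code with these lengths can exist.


Sum = 2^(-2) + 2^(-2) + 2^(-2) + 2^(-3) + 2^(-4) + 2^(-5) + 2^(-5) + 2^(-6)
    = 0.25 + 0.25 + 0.25 + 0.125 + 0.0625 + 0.03125 + 0.03125 + 0.015625
    = 65/64 = 1.015625
Since 1.015625 > 1, Kraft's inequality is NOT satisfied.
A prefix code with these lengths CANNOT exist.

Kraft sum = 1.015625. Not satisfied.


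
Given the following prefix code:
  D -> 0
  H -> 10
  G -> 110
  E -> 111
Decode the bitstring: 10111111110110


Decoding step by step:
Bits 10 -> H
Bits 111 -> E
Bits 111 -> E
Bits 110 -> G
Bits 110 -> G


Decoded message: HEEGG


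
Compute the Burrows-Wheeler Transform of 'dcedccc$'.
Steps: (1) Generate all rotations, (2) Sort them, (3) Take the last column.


Rotations (sorted):
  0: $dcedccc -> last char: c
  1: c$dcedcc -> last char: c
  2: cc$dcedc -> last char: c
  3: ccc$dced -> last char: d
  4: cedccc$d -> last char: d
  5: dccc$dce -> last char: e
  6: dcedccc$ -> last char: $
  7: edccc$dc -> last char: c


BWT = cccdde$c


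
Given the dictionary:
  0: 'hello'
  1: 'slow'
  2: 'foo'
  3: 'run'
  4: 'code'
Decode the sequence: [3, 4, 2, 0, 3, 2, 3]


Look up each index in the dictionary:
  3 -> 'run'
  4 -> 'code'
  2 -> 'foo'
  0 -> 'hello'
  3 -> 'run'
  2 -> 'foo'
  3 -> 'run'

Decoded: "run code foo hello run foo run"


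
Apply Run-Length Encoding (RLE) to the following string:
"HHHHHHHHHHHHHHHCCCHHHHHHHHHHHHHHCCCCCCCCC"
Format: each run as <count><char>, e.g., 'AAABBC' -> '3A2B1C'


Scanning runs left to right:
  i=0: run of 'H' x 15 -> '15H'
  i=15: run of 'C' x 3 -> '3C'
  i=18: run of 'H' x 14 -> '14H'
  i=32: run of 'C' x 9 -> '9C'

RLE = 15H3C14H9C


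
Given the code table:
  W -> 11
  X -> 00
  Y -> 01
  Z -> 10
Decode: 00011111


Decoding:
00 -> X
01 -> Y
11 -> W
11 -> W


Result: XYWW


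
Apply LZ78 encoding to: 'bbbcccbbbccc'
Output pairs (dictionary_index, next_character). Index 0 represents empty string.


LZ78 encoding steps:
Dictionary: {0: ''}
Step 1: w='' (idx 0), next='b' -> output (0, 'b'), add 'b' as idx 1
Step 2: w='b' (idx 1), next='b' -> output (1, 'b'), add 'bb' as idx 2
Step 3: w='' (idx 0), next='c' -> output (0, 'c'), add 'c' as idx 3
Step 4: w='c' (idx 3), next='c' -> output (3, 'c'), add 'cc' as idx 4
Step 5: w='bb' (idx 2), next='b' -> output (2, 'b'), add 'bbb' as idx 5
Step 6: w='cc' (idx 4), next='c' -> output (4, 'c'), add 'ccc' as idx 6


Encoded: [(0, 'b'), (1, 'b'), (0, 'c'), (3, 'c'), (2, 'b'), (4, 'c')]


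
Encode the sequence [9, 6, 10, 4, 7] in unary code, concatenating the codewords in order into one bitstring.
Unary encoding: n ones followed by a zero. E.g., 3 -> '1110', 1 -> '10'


Encode each number as n ones followed by a terminating 0:
  9 -> 1111111110 (10 bits)
  6 -> 1111110 (7 bits)
  10 -> 11111111110 (11 bits)
  4 -> 11110 (5 bits)
  7 -> 11111110 (8 bits)
Total length = 10 + 7 + 11 + 5 + 8 = 41 bits.

Unary([9, 6, 10, 4, 7]) = 11111111101111110111111111101111011111110 (41 bits)


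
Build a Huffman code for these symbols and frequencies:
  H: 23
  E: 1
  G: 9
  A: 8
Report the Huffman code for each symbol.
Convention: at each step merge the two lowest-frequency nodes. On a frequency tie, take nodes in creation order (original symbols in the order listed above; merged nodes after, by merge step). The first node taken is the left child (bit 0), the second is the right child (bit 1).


Huffman tree construction:
Step 1: Merge E(1) + A(8) = 9
Step 2: Merge G(9) + (E+A)(9) = 18
Step 3: Merge (G+(E+A))(18) + H(23) = 41
Read each symbol's code off the tree from the root (left child = 0, right child = 1).

Codes:
  H: 1 (length 1)
  E: 010 (length 3)
  G: 00 (length 2)
  A: 011 (length 3)
Average code length: 68/41 = 1.6585 bits/symbol


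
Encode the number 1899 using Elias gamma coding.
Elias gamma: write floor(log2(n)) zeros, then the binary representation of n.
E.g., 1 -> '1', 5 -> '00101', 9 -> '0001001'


num_bits = floor(log2(1899)) + 1 = 11
leading_zeros = num_bits - 1 = 10
binary(1899) = 11101101011

Elias gamma(1899) = '0000000000' + '11101101011' = 000000000011101101011 (21 bits)


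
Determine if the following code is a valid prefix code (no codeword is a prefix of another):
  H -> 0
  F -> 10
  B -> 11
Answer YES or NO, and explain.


Checking each pair (does one codeword prefix another?):
  H='0' vs F='10': no prefix
  H='0' vs B='11': no prefix
  F='10' vs H='0': no prefix
  F='10' vs B='11': no prefix
  B='11' vs H='0': no prefix
  B='11' vs F='10': no prefix
No violation found over all pairs.

YES -- this is a valid prefix code. No codeword is a prefix of any other codeword.


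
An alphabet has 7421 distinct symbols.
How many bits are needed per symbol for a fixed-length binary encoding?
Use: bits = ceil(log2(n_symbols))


log2(7421) = 12.8574
Bracket: 2^12 = 4096 < 7421 <= 2^13 = 8192
So ceil(log2(7421)) = 13

bits = ceil(log2(7421)) = ceil(12.8574) = 13 bits


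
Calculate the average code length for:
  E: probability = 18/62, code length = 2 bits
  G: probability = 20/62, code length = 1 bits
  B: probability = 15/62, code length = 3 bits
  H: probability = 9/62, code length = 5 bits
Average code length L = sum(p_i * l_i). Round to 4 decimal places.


Weighted contributions p_i * l_i:
  E: (18/62) * 2 = 36/62
  G: (20/62) * 1 = 20/62
  B: (15/62) * 3 = 45/62
  H: (9/62) * 5 = 45/62
Sum = (36 + 20 + 45 + 45)/62 = 146/62

L = 146/62 = 2.3548 bits/symbol


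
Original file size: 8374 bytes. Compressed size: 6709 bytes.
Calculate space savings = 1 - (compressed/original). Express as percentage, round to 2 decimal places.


ratio = compressed/original = 6709/8374 = 0.80117
savings = 1 - ratio = 1 - 0.80117 = 0.19883
as a percentage: 0.19883 * 100 = 19.88%

Space savings = 1 - 6709/8374 = 19.88%


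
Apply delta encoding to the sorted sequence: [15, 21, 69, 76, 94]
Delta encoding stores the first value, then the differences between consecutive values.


First value: 15
Deltas:
  21 - 15 = 6
  69 - 21 = 48
  76 - 69 = 7
  94 - 76 = 18


Delta encoded: [15, 6, 48, 7, 18]


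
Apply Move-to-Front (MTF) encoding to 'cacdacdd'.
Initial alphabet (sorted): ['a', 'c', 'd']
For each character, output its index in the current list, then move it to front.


MTF encoding:
'c': index 1 in ['a', 'c', 'd'] -> ['c', 'a', 'd']
'a': index 1 in ['c', 'a', 'd'] -> ['a', 'c', 'd']
'c': index 1 in ['a', 'c', 'd'] -> ['c', 'a', 'd']
'd': index 2 in ['c', 'a', 'd'] -> ['d', 'c', 'a']
'a': index 2 in ['d', 'c', 'a'] -> ['a', 'd', 'c']
'c': index 2 in ['a', 'd', 'c'] -> ['c', 'a', 'd']
'd': index 2 in ['c', 'a', 'd'] -> ['d', 'c', 'a']
'd': index 0 in ['d', 'c', 'a'] -> ['d', 'c', 'a']


Output: [1, 1, 1, 2, 2, 2, 2, 0]


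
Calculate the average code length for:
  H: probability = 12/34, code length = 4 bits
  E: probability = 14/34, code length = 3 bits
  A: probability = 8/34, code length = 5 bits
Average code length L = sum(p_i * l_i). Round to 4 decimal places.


Weighted contributions p_i * l_i:
  H: (12/34) * 4 = 48/34
  E: (14/34) * 3 = 42/34
  A: (8/34) * 5 = 40/34
Sum = (48 + 42 + 40)/34 = 130/34

L = 130/34 = 3.8235 bits/symbol


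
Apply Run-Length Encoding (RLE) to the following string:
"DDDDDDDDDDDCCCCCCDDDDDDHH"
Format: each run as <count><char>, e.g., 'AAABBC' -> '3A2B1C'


Scanning runs left to right:
  i=0: run of 'D' x 11 -> '11D'
  i=11: run of 'C' x 6 -> '6C'
  i=17: run of 'D' x 6 -> '6D'
  i=23: run of 'H' x 2 -> '2H'

RLE = 11D6C6D2H


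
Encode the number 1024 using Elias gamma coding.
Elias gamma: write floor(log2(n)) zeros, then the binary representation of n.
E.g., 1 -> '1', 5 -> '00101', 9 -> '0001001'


num_bits = floor(log2(1024)) + 1 = 11
leading_zeros = num_bits - 1 = 10
binary(1024) = 10000000000

Elias gamma(1024) = '0000000000' + '10000000000' = 000000000010000000000 (21 bits)


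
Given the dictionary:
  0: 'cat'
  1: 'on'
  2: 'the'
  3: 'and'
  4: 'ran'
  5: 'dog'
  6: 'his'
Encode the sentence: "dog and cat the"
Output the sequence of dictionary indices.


Look up each word in the dictionary:
  'dog' -> 5
  'and' -> 3
  'cat' -> 0
  'the' -> 2

Encoded: [5, 3, 0, 2]


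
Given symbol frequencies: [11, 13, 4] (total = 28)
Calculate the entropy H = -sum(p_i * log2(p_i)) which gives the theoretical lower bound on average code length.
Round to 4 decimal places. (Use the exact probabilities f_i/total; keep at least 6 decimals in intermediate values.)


Per-symbol terms -p_i * log2(p_i) with p_i = f_i/28:
  p = 11/28 = 0.392857: log2(p) = -1.347923, -p*log2(p) = 0.529541
  p = 13/28 = 0.464286: log2(p) = -1.106915, -p*log2(p) = 0.513925
  p = 4/28 = 0.142857: log2(p) = -2.807355, -p*log2(p) = 0.401051
H = 0.529541 + 0.513925 + 0.401051 = 1.444517

H = 1.4445 bits/symbol


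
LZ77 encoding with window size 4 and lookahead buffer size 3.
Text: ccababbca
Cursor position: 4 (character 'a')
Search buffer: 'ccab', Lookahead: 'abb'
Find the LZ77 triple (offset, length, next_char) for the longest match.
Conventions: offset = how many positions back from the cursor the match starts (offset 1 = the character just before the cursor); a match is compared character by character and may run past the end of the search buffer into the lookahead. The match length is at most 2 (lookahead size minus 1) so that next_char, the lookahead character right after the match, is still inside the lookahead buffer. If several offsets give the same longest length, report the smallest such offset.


Try each offset into the search buffer:
  offset=1 (pos 3, char 'b'): match length 0
  offset=2 (pos 2, char 'a'): match length 2
  offset=3 (pos 1, char 'c'): match length 0
  offset=4 (pos 0, char 'c'): match length 0
Longest match has length 2 at offset 2.
next_char = character at position 4 + 2 = 6 -> 'b'

Best match: offset=2, length=2 (matching 'ab' starting at position 2)
LZ77 triple: (2, 2, 'b')


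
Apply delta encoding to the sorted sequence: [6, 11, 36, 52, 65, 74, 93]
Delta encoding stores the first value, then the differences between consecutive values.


First value: 6
Deltas:
  11 - 6 = 5
  36 - 11 = 25
  52 - 36 = 16
  65 - 52 = 13
  74 - 65 = 9
  93 - 74 = 19


Delta encoded: [6, 5, 25, 16, 13, 9, 19]


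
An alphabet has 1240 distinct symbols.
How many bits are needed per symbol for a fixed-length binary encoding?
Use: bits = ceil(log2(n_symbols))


log2(1240) = 10.2761
Bracket: 2^10 = 1024 < 1240 <= 2^11 = 2048
So ceil(log2(1240)) = 11

bits = ceil(log2(1240)) = ceil(10.2761) = 11 bits


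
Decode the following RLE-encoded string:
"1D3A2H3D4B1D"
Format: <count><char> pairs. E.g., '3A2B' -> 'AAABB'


Expanding each <count><char> pair:
  1D -> 'D'
  3A -> 'AAA'
  2H -> 'HH'
  3D -> 'DDD'
  4B -> 'BBBB'
  1D -> 'D'

Decoded = DAAAHHDDDBBBBD


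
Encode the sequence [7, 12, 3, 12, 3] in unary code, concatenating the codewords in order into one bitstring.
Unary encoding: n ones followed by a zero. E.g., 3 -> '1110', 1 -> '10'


Encode each number as n ones followed by a terminating 0:
  7 -> 11111110 (8 bits)
  12 -> 1111111111110 (13 bits)
  3 -> 1110 (4 bits)
  12 -> 1111111111110 (13 bits)
  3 -> 1110 (4 bits)
Total length = 8 + 13 + 4 + 13 + 4 = 42 bits.

Unary([7, 12, 3, 12, 3]) = 111111101111111111110111011111111111101110 (42 bits)


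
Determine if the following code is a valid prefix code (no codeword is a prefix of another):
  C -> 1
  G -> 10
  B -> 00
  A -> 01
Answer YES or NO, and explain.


Checking each pair (does one codeword prefix another?):
  C='1' vs G='10': prefix -- VIOLATION

NO -- this is NOT a valid prefix code. C (1) is a prefix of G (10).


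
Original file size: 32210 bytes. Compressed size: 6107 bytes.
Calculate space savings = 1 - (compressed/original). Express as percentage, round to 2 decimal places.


ratio = compressed/original = 6107/32210 = 0.1896
savings = 1 - ratio = 1 - 0.1896 = 0.8104
as a percentage: 0.8104 * 100 = 81.04%

Space savings = 1 - 6107/32210 = 81.04%


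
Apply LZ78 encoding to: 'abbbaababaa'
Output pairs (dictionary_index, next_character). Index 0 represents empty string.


LZ78 encoding steps:
Dictionary: {0: ''}
Step 1: w='' (idx 0), next='a' -> output (0, 'a'), add 'a' as idx 1
Step 2: w='' (idx 0), next='b' -> output (0, 'b'), add 'b' as idx 2
Step 3: w='b' (idx 2), next='b' -> output (2, 'b'), add 'bb' as idx 3
Step 4: w='a' (idx 1), next='a' -> output (1, 'a'), add 'aa' as idx 4
Step 5: w='b' (idx 2), next='a' -> output (2, 'a'), add 'ba' as idx 5
Step 6: w='ba' (idx 5), next='a' -> output (5, 'a'), add 'baa' as idx 6


Encoded: [(0, 'a'), (0, 'b'), (2, 'b'), (1, 'a'), (2, 'a'), (5, 'a')]


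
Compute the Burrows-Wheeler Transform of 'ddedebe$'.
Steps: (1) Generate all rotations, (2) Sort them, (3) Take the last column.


Rotations (sorted):
  0: $ddedebe -> last char: e
  1: be$ddede -> last char: e
  2: ddedebe$ -> last char: $
  3: debe$dde -> last char: e
  4: dedebe$d -> last char: d
  5: e$ddedeb -> last char: b
  6: ebe$dded -> last char: d
  7: edebe$dd -> last char: d


BWT = ee$edbdd


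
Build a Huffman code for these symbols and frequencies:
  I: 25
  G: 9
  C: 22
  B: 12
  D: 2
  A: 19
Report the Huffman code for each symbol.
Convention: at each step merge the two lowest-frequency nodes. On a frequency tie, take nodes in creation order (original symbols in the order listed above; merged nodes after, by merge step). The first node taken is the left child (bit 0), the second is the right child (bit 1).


Huffman tree construction:
Step 1: Merge D(2) + G(9) = 11
Step 2: Merge (D+G)(11) + B(12) = 23
Step 3: Merge A(19) + C(22) = 41
Step 4: Merge ((D+G)+B)(23) + I(25) = 48
Step 5: Merge (A+C)(41) + (((D+G)+B)+I)(48) = 89
Read each symbol's code off the tree from the root (left child = 0, right child = 1).

Codes:
  I: 11 (length 2)
  G: 1001 (length 4)
  C: 01 (length 2)
  B: 101 (length 3)
  D: 1000 (length 4)
  A: 00 (length 2)
Average code length: 212/89 = 2.3820 bits/symbol


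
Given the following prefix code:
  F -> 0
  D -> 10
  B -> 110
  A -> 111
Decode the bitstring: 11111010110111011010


Decoding step by step:
Bits 111 -> A
Bits 110 -> B
Bits 10 -> D
Bits 110 -> B
Bits 111 -> A
Bits 0 -> F
Bits 110 -> B
Bits 10 -> D


Decoded message: ABDBAFBD


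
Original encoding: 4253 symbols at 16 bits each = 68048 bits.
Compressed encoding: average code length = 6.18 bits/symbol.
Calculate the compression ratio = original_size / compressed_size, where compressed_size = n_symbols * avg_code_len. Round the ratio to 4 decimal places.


original_size = n_symbols * orig_bits = 4253 * 16 = 68048 bits
compressed_size = n_symbols * avg_code_len = 4253 * 6.18 = 26283.54 bits
ratio = original_size / compressed_size = 68048 / 26283.54 = 2.589

Compression ratio = 2.589


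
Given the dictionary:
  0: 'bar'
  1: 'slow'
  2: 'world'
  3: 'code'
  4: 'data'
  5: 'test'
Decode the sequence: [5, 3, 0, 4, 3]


Look up each index in the dictionary:
  5 -> 'test'
  3 -> 'code'
  0 -> 'bar'
  4 -> 'data'
  3 -> 'code'

Decoded: "test code bar data code"


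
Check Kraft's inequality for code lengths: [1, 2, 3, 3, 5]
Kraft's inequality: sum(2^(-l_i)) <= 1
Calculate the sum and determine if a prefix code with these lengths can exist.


Sum = 2^(-1) + 2^(-2) + 2^(-3) + 2^(-3) + 2^(-5)
    = 0.5 + 0.25 + 0.125 + 0.125 + 0.03125
    = 33/32 = 1.03125
Since 1.03125 > 1, Kraft's inequality is NOT satisfied.
A prefix code with these lengths CANNOT exist.

Kraft sum = 1.03125. Not satisfied.


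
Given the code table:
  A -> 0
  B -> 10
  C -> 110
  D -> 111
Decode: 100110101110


Decoding:
10 -> B
0 -> A
110 -> C
10 -> B
111 -> D
0 -> A


Result: BACBDA


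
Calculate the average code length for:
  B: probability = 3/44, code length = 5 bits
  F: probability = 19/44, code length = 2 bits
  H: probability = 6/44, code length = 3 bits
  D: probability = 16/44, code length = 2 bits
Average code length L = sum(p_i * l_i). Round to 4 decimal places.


Weighted contributions p_i * l_i:
  B: (3/44) * 5 = 15/44
  F: (19/44) * 2 = 38/44
  H: (6/44) * 3 = 18/44
  D: (16/44) * 2 = 32/44
Sum = (15 + 38 + 18 + 32)/44 = 103/44

L = 103/44 = 2.3409 bits/symbol


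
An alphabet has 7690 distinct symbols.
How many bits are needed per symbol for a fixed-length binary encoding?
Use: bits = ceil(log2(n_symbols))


log2(7690) = 12.9088
Bracket: 2^12 = 4096 < 7690 <= 2^13 = 8192
So ceil(log2(7690)) = 13

bits = ceil(log2(7690)) = ceil(12.9088) = 13 bits


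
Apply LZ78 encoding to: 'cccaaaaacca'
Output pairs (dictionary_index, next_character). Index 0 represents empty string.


LZ78 encoding steps:
Dictionary: {0: ''}
Step 1: w='' (idx 0), next='c' -> output (0, 'c'), add 'c' as idx 1
Step 2: w='c' (idx 1), next='c' -> output (1, 'c'), add 'cc' as idx 2
Step 3: w='' (idx 0), next='a' -> output (0, 'a'), add 'a' as idx 3
Step 4: w='a' (idx 3), next='a' -> output (3, 'a'), add 'aa' as idx 4
Step 5: w='aa' (idx 4), next='c' -> output (4, 'c'), add 'aac' as idx 5
Step 6: w='c' (idx 1), next='a' -> output (1, 'a'), add 'ca' as idx 6


Encoded: [(0, 'c'), (1, 'c'), (0, 'a'), (3, 'a'), (4, 'c'), (1, 'a')]


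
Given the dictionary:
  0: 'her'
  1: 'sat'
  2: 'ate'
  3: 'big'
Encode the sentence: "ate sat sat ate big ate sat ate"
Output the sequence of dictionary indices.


Look up each word in the dictionary:
  'ate' -> 2
  'sat' -> 1
  'sat' -> 1
  'ate' -> 2
  'big' -> 3
  'ate' -> 2
  'sat' -> 1
  'ate' -> 2

Encoded: [2, 1, 1, 2, 3, 2, 1, 2]


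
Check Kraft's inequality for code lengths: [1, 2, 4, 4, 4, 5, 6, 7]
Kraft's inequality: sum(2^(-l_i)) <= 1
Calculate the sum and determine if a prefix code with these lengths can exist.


Sum = 2^(-1) + 2^(-2) + 2^(-4) + 2^(-4) + 2^(-4) + 2^(-5) + 2^(-6) + 2^(-7)
    = 0.5 + 0.25 + 0.0625 + 0.0625 + 0.0625 + 0.03125 + 0.015625 + 0.0078125
    = 127/128 = 0.9921875
Since 0.9921875 <= 1, Kraft's inequality IS satisfied.
A prefix code with these lengths CAN exist.

Kraft sum = 0.9921875. Satisfied.


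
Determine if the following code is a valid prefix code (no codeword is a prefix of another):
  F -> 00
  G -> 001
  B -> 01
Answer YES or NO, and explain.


Checking each pair (does one codeword prefix another?):
  F='00' vs G='001': prefix -- VIOLATION

NO -- this is NOT a valid prefix code. F (00) is a prefix of G (001).


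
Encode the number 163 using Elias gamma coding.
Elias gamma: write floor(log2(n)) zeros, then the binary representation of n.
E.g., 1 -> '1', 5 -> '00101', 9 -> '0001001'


num_bits = floor(log2(163)) + 1 = 8
leading_zeros = num_bits - 1 = 7
binary(163) = 10100011

Elias gamma(163) = '0000000' + '10100011' = 000000010100011 (15 bits)


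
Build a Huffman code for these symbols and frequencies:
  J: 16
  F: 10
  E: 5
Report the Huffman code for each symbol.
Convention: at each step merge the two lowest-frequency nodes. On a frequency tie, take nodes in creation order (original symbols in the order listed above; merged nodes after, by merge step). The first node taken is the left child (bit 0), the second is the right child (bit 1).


Huffman tree construction:
Step 1: Merge E(5) + F(10) = 15
Step 2: Merge (E+F)(15) + J(16) = 31
Read each symbol's code off the tree from the root (left child = 0, right child = 1).

Codes:
  J: 1 (length 1)
  F: 01 (length 2)
  E: 00 (length 2)
Average code length: 46/31 = 1.4839 bits/symbol


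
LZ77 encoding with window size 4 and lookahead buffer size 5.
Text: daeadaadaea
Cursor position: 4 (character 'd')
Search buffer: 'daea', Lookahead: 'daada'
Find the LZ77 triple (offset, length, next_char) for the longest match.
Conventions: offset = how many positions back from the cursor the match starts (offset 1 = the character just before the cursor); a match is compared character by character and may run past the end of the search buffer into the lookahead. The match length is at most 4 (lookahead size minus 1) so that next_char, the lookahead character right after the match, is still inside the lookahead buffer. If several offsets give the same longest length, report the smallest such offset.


Try each offset into the search buffer:
  offset=1 (pos 3, char 'a'): match length 0
  offset=2 (pos 2, char 'e'): match length 0
  offset=3 (pos 1, char 'a'): match length 0
  offset=4 (pos 0, char 'd'): match length 2
Longest match has length 2 at offset 4.
next_char = character at position 4 + 2 = 6 -> 'a'

Best match: offset=4, length=2 (matching 'da' starting at position 0)
LZ77 triple: (4, 2, 'a')


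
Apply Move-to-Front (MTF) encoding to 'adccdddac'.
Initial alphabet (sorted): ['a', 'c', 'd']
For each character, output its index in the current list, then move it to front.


MTF encoding:
'a': index 0 in ['a', 'c', 'd'] -> ['a', 'c', 'd']
'd': index 2 in ['a', 'c', 'd'] -> ['d', 'a', 'c']
'c': index 2 in ['d', 'a', 'c'] -> ['c', 'd', 'a']
'c': index 0 in ['c', 'd', 'a'] -> ['c', 'd', 'a']
'd': index 1 in ['c', 'd', 'a'] -> ['d', 'c', 'a']
'd': index 0 in ['d', 'c', 'a'] -> ['d', 'c', 'a']
'd': index 0 in ['d', 'c', 'a'] -> ['d', 'c', 'a']
'a': index 2 in ['d', 'c', 'a'] -> ['a', 'd', 'c']
'c': index 2 in ['a', 'd', 'c'] -> ['c', 'a', 'd']


Output: [0, 2, 2, 0, 1, 0, 0, 2, 2]


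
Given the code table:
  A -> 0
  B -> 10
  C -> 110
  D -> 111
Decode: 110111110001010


Decoding:
110 -> C
111 -> D
110 -> C
0 -> A
0 -> A
10 -> B
10 -> B


Result: CDCAABB


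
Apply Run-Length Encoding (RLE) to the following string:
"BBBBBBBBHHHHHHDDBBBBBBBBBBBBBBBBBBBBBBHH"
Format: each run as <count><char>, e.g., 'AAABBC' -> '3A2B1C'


Scanning runs left to right:
  i=0: run of 'B' x 8 -> '8B'
  i=8: run of 'H' x 6 -> '6H'
  i=14: run of 'D' x 2 -> '2D'
  i=16: run of 'B' x 22 -> '22B'
  i=38: run of 'H' x 2 -> '2H'

RLE = 8B6H2D22B2H


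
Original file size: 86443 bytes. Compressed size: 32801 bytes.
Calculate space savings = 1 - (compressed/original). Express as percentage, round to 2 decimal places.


ratio = compressed/original = 32801/86443 = 0.379452
savings = 1 - ratio = 1 - 0.379452 = 0.620548
as a percentage: 0.620548 * 100 = 62.05%

Space savings = 1 - 32801/86443 = 62.05%


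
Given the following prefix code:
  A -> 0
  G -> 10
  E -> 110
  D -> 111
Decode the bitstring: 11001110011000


Decoding step by step:
Bits 110 -> E
Bits 0 -> A
Bits 111 -> D
Bits 0 -> A
Bits 0 -> A
Bits 110 -> E
Bits 0 -> A
Bits 0 -> A


Decoded message: EADAAEAA


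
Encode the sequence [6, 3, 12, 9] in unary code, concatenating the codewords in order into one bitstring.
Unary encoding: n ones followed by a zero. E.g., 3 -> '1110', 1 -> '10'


Encode each number as n ones followed by a terminating 0:
  6 -> 1111110 (7 bits)
  3 -> 1110 (4 bits)
  12 -> 1111111111110 (13 bits)
  9 -> 1111111110 (10 bits)
Total length = 7 + 4 + 13 + 10 = 34 bits.

Unary([6, 3, 12, 9]) = 1111110111011111111111101111111110 (34 bits)


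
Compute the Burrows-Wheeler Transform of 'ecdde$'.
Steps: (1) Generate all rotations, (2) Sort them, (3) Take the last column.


Rotations (sorted):
  0: $ecdde -> last char: e
  1: cdde$e -> last char: e
  2: dde$ec -> last char: c
  3: de$ecd -> last char: d
  4: e$ecdd -> last char: d
  5: ecdde$ -> last char: $


BWT = eecdd$


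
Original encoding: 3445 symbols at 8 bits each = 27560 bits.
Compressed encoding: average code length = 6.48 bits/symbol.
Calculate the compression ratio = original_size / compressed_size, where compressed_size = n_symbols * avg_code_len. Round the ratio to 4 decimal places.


original_size = n_symbols * orig_bits = 3445 * 8 = 27560 bits
compressed_size = n_symbols * avg_code_len = 3445 * 6.48 = 22323.6 bits
ratio = original_size / compressed_size = 27560 / 22323.6 = 1.2346

Compression ratio = 1.2346


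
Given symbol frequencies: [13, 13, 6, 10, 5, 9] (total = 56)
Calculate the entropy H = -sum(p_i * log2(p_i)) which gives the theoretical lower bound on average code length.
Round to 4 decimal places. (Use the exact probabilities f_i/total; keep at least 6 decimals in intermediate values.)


Per-symbol terms -p_i * log2(p_i) with p_i = f_i/56:
  p = 13/56 = 0.232143: log2(p) = -2.106915, -p*log2(p) = 0.489105
  p = 13/56 = 0.232143: log2(p) = -2.106915, -p*log2(p) = 0.489105
  p = 6/56 = 0.107143: log2(p) = -3.222392, -p*log2(p) = 0.345256
  p = 10/56 = 0.178571: log2(p) = -2.485427, -p*log2(p) = 0.443826
  p = 5/56 = 0.089286: log2(p) = -3.485427, -p*log2(p) = 0.311199
  p = 9/56 = 0.160714: log2(p) = -2.637430, -p*log2(p) = 0.423873
H = 0.489105 + 0.489105 + 0.345256 + 0.443826 + 0.311199 + 0.423873 = 2.502364

H = 2.5024 bits/symbol


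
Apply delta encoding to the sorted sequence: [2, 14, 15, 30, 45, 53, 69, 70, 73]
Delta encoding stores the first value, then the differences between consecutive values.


First value: 2
Deltas:
  14 - 2 = 12
  15 - 14 = 1
  30 - 15 = 15
  45 - 30 = 15
  53 - 45 = 8
  69 - 53 = 16
  70 - 69 = 1
  73 - 70 = 3


Delta encoded: [2, 12, 1, 15, 15, 8, 16, 1, 3]


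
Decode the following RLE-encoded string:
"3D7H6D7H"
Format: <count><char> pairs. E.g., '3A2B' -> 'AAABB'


Expanding each <count><char> pair:
  3D -> 'DDD'
  7H -> 'HHHHHHH'
  6D -> 'DDDDDD'
  7H -> 'HHHHHHH'

Decoded = DDDHHHHHHHDDDDDDHHHHHHH


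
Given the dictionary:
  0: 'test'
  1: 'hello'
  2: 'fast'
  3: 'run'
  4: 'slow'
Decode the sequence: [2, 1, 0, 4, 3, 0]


Look up each index in the dictionary:
  2 -> 'fast'
  1 -> 'hello'
  0 -> 'test'
  4 -> 'slow'
  3 -> 'run'
  0 -> 'test'

Decoded: "fast hello test slow run test"


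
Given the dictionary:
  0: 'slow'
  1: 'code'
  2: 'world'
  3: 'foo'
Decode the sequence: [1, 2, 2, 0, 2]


Look up each index in the dictionary:
  1 -> 'code'
  2 -> 'world'
  2 -> 'world'
  0 -> 'slow'
  2 -> 'world'

Decoded: "code world world slow world"


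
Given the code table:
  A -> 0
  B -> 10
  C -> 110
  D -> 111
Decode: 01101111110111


Decoding:
0 -> A
110 -> C
111 -> D
111 -> D
0 -> A
111 -> D


Result: ACDDAD


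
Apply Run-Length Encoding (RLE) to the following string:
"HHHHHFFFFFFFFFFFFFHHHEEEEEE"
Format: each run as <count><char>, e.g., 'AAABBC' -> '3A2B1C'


Scanning runs left to right:
  i=0: run of 'H' x 5 -> '5H'
  i=5: run of 'F' x 13 -> '13F'
  i=18: run of 'H' x 3 -> '3H'
  i=21: run of 'E' x 6 -> '6E'

RLE = 5H13F3H6E


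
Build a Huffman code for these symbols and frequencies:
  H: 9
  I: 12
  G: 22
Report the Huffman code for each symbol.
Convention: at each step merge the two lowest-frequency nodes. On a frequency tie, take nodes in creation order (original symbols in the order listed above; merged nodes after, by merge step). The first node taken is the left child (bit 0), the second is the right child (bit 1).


Huffman tree construction:
Step 1: Merge H(9) + I(12) = 21
Step 2: Merge (H+I)(21) + G(22) = 43
Read each symbol's code off the tree from the root (left child = 0, right child = 1).

Codes:
  H: 00 (length 2)
  I: 01 (length 2)
  G: 1 (length 1)
Average code length: 64/43 = 1.4884 bits/symbol


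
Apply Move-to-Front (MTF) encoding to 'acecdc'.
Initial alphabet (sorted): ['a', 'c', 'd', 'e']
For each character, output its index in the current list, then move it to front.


MTF encoding:
'a': index 0 in ['a', 'c', 'd', 'e'] -> ['a', 'c', 'd', 'e']
'c': index 1 in ['a', 'c', 'd', 'e'] -> ['c', 'a', 'd', 'e']
'e': index 3 in ['c', 'a', 'd', 'e'] -> ['e', 'c', 'a', 'd']
'c': index 1 in ['e', 'c', 'a', 'd'] -> ['c', 'e', 'a', 'd']
'd': index 3 in ['c', 'e', 'a', 'd'] -> ['d', 'c', 'e', 'a']
'c': index 1 in ['d', 'c', 'e', 'a'] -> ['c', 'd', 'e', 'a']


Output: [0, 1, 3, 1, 3, 1]


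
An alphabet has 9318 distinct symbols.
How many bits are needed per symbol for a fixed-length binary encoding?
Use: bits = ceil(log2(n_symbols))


log2(9318) = 13.1858
Bracket: 2^13 = 8192 < 9318 <= 2^14 = 16384
So ceil(log2(9318)) = 14

bits = ceil(log2(9318)) = ceil(13.1858) = 14 bits


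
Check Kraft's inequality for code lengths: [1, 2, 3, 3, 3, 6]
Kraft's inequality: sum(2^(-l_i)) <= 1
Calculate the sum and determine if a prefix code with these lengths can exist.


Sum = 2^(-1) + 2^(-2) + 2^(-3) + 2^(-3) + 2^(-3) + 2^(-6)
    = 0.5 + 0.25 + 0.125 + 0.125 + 0.125 + 0.015625
    = 73/64 = 1.140625
Since 1.140625 > 1, Kraft's inequality is NOT satisfied.
A prefix code with these lengths CANNOT exist.

Kraft sum = 1.140625. Not satisfied.


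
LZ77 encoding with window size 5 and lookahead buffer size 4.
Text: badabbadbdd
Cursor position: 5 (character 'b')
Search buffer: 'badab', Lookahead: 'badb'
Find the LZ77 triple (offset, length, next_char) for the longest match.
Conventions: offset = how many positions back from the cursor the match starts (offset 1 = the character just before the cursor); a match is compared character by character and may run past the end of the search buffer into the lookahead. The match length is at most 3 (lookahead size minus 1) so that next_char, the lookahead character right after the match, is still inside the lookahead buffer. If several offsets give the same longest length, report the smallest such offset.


Try each offset into the search buffer:
  offset=1 (pos 4, char 'b'): match length 1
  offset=2 (pos 3, char 'a'): match length 0
  offset=3 (pos 2, char 'd'): match length 0
  offset=4 (pos 1, char 'a'): match length 0
  offset=5 (pos 0, char 'b'): match length 3
Longest match has length 3 at offset 5.
next_char = character at position 5 + 3 = 8 -> 'b'

Best match: offset=5, length=3 (matching 'bad' starting at position 0)
LZ77 triple: (5, 3, 'b')


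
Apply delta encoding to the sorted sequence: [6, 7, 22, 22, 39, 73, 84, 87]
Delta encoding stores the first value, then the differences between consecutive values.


First value: 6
Deltas:
  7 - 6 = 1
  22 - 7 = 15
  22 - 22 = 0
  39 - 22 = 17
  73 - 39 = 34
  84 - 73 = 11
  87 - 84 = 3


Delta encoded: [6, 1, 15, 0, 17, 34, 11, 3]


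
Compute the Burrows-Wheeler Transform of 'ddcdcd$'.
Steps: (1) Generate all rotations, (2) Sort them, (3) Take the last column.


Rotations (sorted):
  0: $ddcdcd -> last char: d
  1: cd$ddcd -> last char: d
  2: cdcd$dd -> last char: d
  3: d$ddcdc -> last char: c
  4: dcd$ddc -> last char: c
  5: dcdcd$d -> last char: d
  6: ddcdcd$ -> last char: $


BWT = dddccd$


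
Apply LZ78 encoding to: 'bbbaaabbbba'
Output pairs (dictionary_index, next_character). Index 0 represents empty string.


LZ78 encoding steps:
Dictionary: {0: ''}
Step 1: w='' (idx 0), next='b' -> output (0, 'b'), add 'b' as idx 1
Step 2: w='b' (idx 1), next='b' -> output (1, 'b'), add 'bb' as idx 2
Step 3: w='' (idx 0), next='a' -> output (0, 'a'), add 'a' as idx 3
Step 4: w='a' (idx 3), next='a' -> output (3, 'a'), add 'aa' as idx 4
Step 5: w='bb' (idx 2), next='b' -> output (2, 'b'), add 'bbb' as idx 5
Step 6: w='b' (idx 1), next='a' -> output (1, 'a'), add 'ba' as idx 6


Encoded: [(0, 'b'), (1, 'b'), (0, 'a'), (3, 'a'), (2, 'b'), (1, 'a')]


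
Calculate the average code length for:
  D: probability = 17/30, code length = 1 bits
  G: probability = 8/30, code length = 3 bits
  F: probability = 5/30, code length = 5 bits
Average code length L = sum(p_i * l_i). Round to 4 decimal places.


Weighted contributions p_i * l_i:
  D: (17/30) * 1 = 17/30
  G: (8/30) * 3 = 24/30
  F: (5/30) * 5 = 25/30
Sum = (17 + 24 + 25)/30 = 66/30

L = 66/30 = 2.2000 bits/symbol


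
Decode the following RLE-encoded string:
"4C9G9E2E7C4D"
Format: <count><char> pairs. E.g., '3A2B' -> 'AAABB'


Expanding each <count><char> pair:
  4C -> 'CCCC'
  9G -> 'GGGGGGGGG'
  9E -> 'EEEEEEEEE'
  2E -> 'EE'
  7C -> 'CCCCCCC'
  4D -> 'DDDD'

Decoded = CCCCGGGGGGGGGEEEEEEEEEEECCCCCCCDDDD


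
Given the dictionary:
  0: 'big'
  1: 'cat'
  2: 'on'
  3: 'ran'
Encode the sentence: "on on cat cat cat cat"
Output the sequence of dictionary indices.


Look up each word in the dictionary:
  'on' -> 2
  'on' -> 2
  'cat' -> 1
  'cat' -> 1
  'cat' -> 1
  'cat' -> 1

Encoded: [2, 2, 1, 1, 1, 1]


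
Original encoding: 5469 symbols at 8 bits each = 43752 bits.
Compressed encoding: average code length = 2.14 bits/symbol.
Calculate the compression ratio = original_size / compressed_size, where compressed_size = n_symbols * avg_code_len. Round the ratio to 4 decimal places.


original_size = n_symbols * orig_bits = 5469 * 8 = 43752 bits
compressed_size = n_symbols * avg_code_len = 5469 * 2.14 = 11703.66 bits
ratio = original_size / compressed_size = 43752 / 11703.66 = 3.7383

Compression ratio = 3.7383


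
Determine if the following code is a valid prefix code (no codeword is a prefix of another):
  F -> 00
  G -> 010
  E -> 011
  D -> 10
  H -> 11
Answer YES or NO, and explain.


Checking each pair (does one codeword prefix another?):
  F='00' vs G='010': no prefix
  F='00' vs E='011': no prefix
  F='00' vs D='10': no prefix
  F='00' vs H='11': no prefix
  G='010' vs F='00': no prefix
  G='010' vs E='011': no prefix
  G='010' vs D='10': no prefix
  G='010' vs H='11': no prefix
  E='011' vs F='00': no prefix
  E='011' vs G='010': no prefix
  E='011' vs D='10': no prefix
  E='011' vs H='11': no prefix
  D='10' vs F='00': no prefix
  D='10' vs G='010': no prefix
  D='10' vs E='011': no prefix
  D='10' vs H='11': no prefix
  H='11' vs F='00': no prefix
  H='11' vs G='010': no prefix
  H='11' vs E='011': no prefix
  H='11' vs D='10': no prefix
No violation found over all pairs.

YES -- this is a valid prefix code. No codeword is a prefix of any other codeword.


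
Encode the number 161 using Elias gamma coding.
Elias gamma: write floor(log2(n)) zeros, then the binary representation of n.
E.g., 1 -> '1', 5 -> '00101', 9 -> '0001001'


num_bits = floor(log2(161)) + 1 = 8
leading_zeros = num_bits - 1 = 7
binary(161) = 10100001

Elias gamma(161) = '0000000' + '10100001' = 000000010100001 (15 bits)


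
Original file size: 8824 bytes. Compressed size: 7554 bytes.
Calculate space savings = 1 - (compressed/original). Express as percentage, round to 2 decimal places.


ratio = compressed/original = 7554/8824 = 0.856074
savings = 1 - ratio = 1 - 0.856074 = 0.143926
as a percentage: 0.143926 * 100 = 14.39%

Space savings = 1 - 7554/8824 = 14.39%


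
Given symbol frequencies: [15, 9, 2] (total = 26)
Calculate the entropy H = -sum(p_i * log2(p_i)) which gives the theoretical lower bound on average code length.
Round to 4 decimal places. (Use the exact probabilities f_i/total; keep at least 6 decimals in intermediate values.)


Per-symbol terms -p_i * log2(p_i) with p_i = f_i/26:
  p = 15/26 = 0.576923: log2(p) = -0.793549, -p*log2(p) = 0.457817
  p = 9/26 = 0.346154: log2(p) = -1.530515, -p*log2(p) = 0.529794
  p = 2/26 = 0.076923: log2(p) = -3.700440, -p*log2(p) = 0.284649
H = 0.457817 + 0.529794 + 0.284649 = 1.272260

H = 1.2723 bits/symbol


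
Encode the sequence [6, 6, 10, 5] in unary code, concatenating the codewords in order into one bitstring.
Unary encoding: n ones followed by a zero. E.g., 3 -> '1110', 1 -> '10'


Encode each number as n ones followed by a terminating 0:
  6 -> 1111110 (7 bits)
  6 -> 1111110 (7 bits)
  10 -> 11111111110 (11 bits)
  5 -> 111110 (6 bits)
Total length = 7 + 7 + 11 + 6 = 31 bits.

Unary([6, 6, 10, 5]) = 1111110111111011111111110111110 (31 bits)


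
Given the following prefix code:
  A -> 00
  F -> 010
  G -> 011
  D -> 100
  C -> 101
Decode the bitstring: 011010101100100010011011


Decoding step by step:
Bits 011 -> G
Bits 010 -> F
Bits 101 -> C
Bits 100 -> D
Bits 100 -> D
Bits 010 -> F
Bits 011 -> G
Bits 011 -> G


Decoded message: GFCDDFGG


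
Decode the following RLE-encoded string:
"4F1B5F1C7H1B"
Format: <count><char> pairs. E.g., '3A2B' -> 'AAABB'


Expanding each <count><char> pair:
  4F -> 'FFFF'
  1B -> 'B'
  5F -> 'FFFFF'
  1C -> 'C'
  7H -> 'HHHHHHH'
  1B -> 'B'

Decoded = FFFFBFFFFFCHHHHHHHB


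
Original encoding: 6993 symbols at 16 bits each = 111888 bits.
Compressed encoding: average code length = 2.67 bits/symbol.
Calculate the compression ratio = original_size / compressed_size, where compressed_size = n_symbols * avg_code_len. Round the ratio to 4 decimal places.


original_size = n_symbols * orig_bits = 6993 * 16 = 111888 bits
compressed_size = n_symbols * avg_code_len = 6993 * 2.67 = 18671.31 bits
ratio = original_size / compressed_size = 111888 / 18671.31 = 5.9925

Compression ratio = 5.9925


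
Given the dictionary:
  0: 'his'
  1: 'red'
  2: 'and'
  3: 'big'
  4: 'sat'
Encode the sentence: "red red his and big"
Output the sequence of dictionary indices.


Look up each word in the dictionary:
  'red' -> 1
  'red' -> 1
  'his' -> 0
  'and' -> 2
  'big' -> 3

Encoded: [1, 1, 0, 2, 3]
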